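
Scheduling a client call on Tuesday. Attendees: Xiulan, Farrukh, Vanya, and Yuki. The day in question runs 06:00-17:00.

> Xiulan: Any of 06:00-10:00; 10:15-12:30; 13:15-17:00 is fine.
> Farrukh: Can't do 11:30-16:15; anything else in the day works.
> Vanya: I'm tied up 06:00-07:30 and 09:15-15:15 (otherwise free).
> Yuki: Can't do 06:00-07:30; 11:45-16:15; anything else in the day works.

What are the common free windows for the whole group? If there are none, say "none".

07:30-09:15, 16:15-17:00

Xiulan free: 06:00-10:00, 10:15-12:30, 13:15-17:00.
Farrukh free: 06:00-11:30, 16:15-17:00 (invert busy blocks within the working day).
Vanya free: 07:30-09:15, 15:15-17:00 (invert busy blocks within the working day).
Yuki free: 07:30-11:45, 16:15-17:00 (invert busy blocks within the working day).
Xiulan ∩ Farrukh: 06:00-10:00, 10:15-11:30, 16:15-17:00.
Xiulan ∩ Farrukh ∩ Vanya: 07:30-09:15, 16:15-17:00.
Xiulan ∩ Farrukh ∩ Vanya ∩ Yuki: 07:30-09:15, 16:15-17:00.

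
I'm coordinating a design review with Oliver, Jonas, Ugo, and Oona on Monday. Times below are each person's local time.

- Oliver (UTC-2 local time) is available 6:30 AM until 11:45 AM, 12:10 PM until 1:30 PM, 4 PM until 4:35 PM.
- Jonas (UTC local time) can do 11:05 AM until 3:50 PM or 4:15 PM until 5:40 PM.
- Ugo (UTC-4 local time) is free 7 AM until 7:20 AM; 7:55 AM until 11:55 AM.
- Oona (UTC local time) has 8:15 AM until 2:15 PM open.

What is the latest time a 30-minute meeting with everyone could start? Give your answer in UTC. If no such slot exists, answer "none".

Oliver in UTC: 08:30-13:45, 14:10-15:30, 18:00-18:35 (add 2h to convert from UTC-2).
Jonas in UTC: 11:05-15:50, 16:15-17:40.
Ugo in UTC: 11:00-11:20, 11:55-15:55 (add 4h to convert from UTC-4).
Oona in UTC: 08:15-14:15.
Oliver ∩ Jonas: 11:05-13:45, 14:10-15:30.
Oliver ∩ Jonas ∩ Ugo: 11:05-11:20, 11:55-13:45, 14:10-15:30.
Oliver ∩ Jonas ∩ Ugo ∩ Oona: 11:05-11:20, 11:55-13:45, 14:10-14:15.
So the common availability across everyone is 11:05-11:20, 11:55-13:45, 14:10-14:15.
The last common window of at least 30 minutes is 11:55-13:45; a 30-minute meeting can start as late as 13:15 and still end by 13:45.

13:15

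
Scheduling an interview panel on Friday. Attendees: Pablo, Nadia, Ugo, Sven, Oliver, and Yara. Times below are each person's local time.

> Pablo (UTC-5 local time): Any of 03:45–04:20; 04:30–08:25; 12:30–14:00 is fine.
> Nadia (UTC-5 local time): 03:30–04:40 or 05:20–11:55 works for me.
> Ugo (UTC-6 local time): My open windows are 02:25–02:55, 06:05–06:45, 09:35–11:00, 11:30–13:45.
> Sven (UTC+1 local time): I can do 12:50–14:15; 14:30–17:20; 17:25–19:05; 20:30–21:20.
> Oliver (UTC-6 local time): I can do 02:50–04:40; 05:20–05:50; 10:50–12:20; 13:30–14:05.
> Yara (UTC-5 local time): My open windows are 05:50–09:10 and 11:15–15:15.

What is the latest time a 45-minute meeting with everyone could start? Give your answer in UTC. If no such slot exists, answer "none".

Pablo in UTC: 08:45-09:20, 09:30-13:25, 17:30-19:00 (add 5h to convert from UTC-5).
Nadia in UTC: 08:30-09:40, 10:20-16:55 (add 5h to convert from UTC-5).
Ugo in UTC: 08:25-08:55, 12:05-12:45, 15:35-17:00, 17:30-19:45 (add 6h to convert from UTC-6).
Sven in UTC: 11:50-13:15, 13:30-16:20, 16:25-18:05, 19:30-20:20 (subtract 1h to convert from UTC+1).
Oliver in UTC: 08:50-10:40, 11:20-11:50, 16:50-18:20, 19:30-20:05 (add 6h to convert from UTC-6).
Yara in UTC: 10:50-14:10, 16:15-20:15 (add 5h to convert from UTC-5).
Pablo ∩ Nadia: 08:45-09:20, 09:30-09:40, 10:20-13:25.
Pablo ∩ Nadia ∩ Ugo: 08:45-08:55, 12:05-12:45.
Pablo ∩ Nadia ∩ Ugo ∩ Sven: 12:05-12:45.
Pablo ∩ Nadia ∩ Ugo ∩ Sven ∩ Oliver: ∅.
Pablo ∩ Nadia ∩ Ugo ∩ Sven ∩ Oliver ∩ Yara: ∅.
There is no time when everyone is free.
No common window is at least 45 minutes long.

none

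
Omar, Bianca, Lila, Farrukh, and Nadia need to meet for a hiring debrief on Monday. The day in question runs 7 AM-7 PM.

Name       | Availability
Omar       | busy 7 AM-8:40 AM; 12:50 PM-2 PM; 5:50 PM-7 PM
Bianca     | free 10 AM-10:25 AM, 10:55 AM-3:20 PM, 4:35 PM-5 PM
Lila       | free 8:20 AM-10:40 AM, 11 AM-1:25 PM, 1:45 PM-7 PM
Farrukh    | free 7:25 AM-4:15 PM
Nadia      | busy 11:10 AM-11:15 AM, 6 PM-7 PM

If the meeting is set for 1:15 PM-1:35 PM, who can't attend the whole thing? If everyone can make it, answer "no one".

Lila, Omar

Omar free: 08:40-12:50, 14:00-17:50 (invert busy blocks within the working day).
Bianca free: 10:00-10:25, 10:55-15:20, 16:35-17:00.
Lila free: 08:20-10:40, 11:00-13:25, 13:45-19:00.
Farrukh free: 07:25-16:15.
Nadia free: 07:00-11:10, 11:15-18:00 (invert busy blocks within the working day).
Omar: not fully free for 13:15-13:35. Bianca: free for 13:15-13:35. Lila: not fully free for 13:15-13:35. Farrukh: free for 13:15-13:35. Nadia: free for 13:15-13:35.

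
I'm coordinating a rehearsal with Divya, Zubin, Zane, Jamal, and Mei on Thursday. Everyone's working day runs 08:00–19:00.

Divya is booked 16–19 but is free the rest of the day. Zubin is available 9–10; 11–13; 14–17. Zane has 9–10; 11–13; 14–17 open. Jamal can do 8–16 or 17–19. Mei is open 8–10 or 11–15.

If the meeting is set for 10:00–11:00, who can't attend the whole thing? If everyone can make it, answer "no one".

Mei, Zane, Zubin

Divya free: 08:00-16:00 (invert busy blocks within the working day).
Zubin free: 09:00-10:00, 11:00-13:00, 14:00-17:00.
Zane free: 09:00-10:00, 11:00-13:00, 14:00-17:00.
Jamal free: 08:00-16:00, 17:00-19:00.
Mei free: 08:00-10:00, 11:00-15:00.
Divya: free for 10:00-11:00. Zubin: not fully free for 10:00-11:00. Zane: not fully free for 10:00-11:00. Jamal: free for 10:00-11:00. Mei: not fully free for 10:00-11:00.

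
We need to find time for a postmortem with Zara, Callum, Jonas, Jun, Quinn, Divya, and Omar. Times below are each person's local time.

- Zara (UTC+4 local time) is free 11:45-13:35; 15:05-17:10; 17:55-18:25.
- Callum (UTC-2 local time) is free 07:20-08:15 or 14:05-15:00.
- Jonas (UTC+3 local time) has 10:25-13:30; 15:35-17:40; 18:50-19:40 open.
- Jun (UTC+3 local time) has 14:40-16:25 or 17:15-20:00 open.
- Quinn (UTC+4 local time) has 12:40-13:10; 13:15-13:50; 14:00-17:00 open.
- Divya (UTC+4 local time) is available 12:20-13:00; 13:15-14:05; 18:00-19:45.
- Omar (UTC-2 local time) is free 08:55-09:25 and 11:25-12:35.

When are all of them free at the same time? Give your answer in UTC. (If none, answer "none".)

none

Zara in UTC: 07:45-09:35, 11:05-13:10, 13:55-14:25 (subtract 4h to convert from UTC+4).
Callum in UTC: 09:20-10:15, 16:05-17:00 (add 2h to convert from UTC-2).
Jonas in UTC: 07:25-10:30, 12:35-14:40, 15:50-16:40 (subtract 3h to convert from UTC+3).
Jun in UTC: 11:40-13:25, 14:15-17:00 (subtract 3h to convert from UTC+3).
Quinn in UTC: 08:40-09:10, 09:15-09:50, 10:00-13:00 (subtract 4h to convert from UTC+4).
Divya in UTC: 08:20-09:00, 09:15-10:05, 14:00-15:45 (subtract 4h to convert from UTC+4).
Omar in UTC: 10:55-11:25, 13:25-14:35 (add 2h to convert from UTC-2).
Zara ∩ Callum: 09:20-09:35.
Zara ∩ Callum ∩ Jonas: 09:20-09:35.
Zara ∩ Callum ∩ Jonas ∩ Jun: ∅.
Zara ∩ Callum ∩ Jonas ∩ Jun ∩ Quinn: ∅.
Zara ∩ Callum ∩ Jonas ∩ Jun ∩ Quinn ∩ Divya: ∅.
Zara ∩ Callum ∩ Jonas ∩ Jun ∩ Quinn ∩ Divya ∩ Omar: ∅.
There is no time when everyone is free.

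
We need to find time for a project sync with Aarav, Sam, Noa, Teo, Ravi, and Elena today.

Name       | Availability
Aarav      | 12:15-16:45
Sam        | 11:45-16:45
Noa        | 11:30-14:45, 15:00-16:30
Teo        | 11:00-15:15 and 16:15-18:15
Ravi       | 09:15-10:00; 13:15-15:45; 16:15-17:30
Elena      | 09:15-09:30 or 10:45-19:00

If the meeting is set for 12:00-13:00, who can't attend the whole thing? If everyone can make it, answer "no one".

Aarav: not fully free for 12:00-13:00. Sam: free for 12:00-13:00. Noa: free for 12:00-13:00. Teo: free for 12:00-13:00. Ravi: not fully free for 12:00-13:00. Elena: free for 12:00-13:00.

Aarav, Ravi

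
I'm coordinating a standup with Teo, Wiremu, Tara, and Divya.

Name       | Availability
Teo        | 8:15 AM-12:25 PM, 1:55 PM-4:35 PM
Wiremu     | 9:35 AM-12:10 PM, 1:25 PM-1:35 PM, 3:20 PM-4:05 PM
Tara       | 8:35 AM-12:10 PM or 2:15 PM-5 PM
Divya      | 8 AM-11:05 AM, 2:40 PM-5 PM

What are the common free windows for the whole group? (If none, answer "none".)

Teo ∩ Wiremu: 09:35-12:10, 15:20-16:05.
Teo ∩ Wiremu ∩ Tara: 09:35-12:10, 15:20-16:05.
Teo ∩ Wiremu ∩ Tara ∩ Divya: 09:35-11:05, 15:20-16:05.
Those are the intersection windows.

09:35-11:05, 15:20-16:05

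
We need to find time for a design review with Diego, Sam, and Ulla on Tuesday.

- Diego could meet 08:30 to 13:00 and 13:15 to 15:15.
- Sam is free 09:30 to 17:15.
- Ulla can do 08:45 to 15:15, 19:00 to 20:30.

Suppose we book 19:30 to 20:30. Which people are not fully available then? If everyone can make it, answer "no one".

Diego: not fully free for 19:30-20:30. Sam: not fully free for 19:30-20:30. Ulla: free for 19:30-20:30.

Diego, Sam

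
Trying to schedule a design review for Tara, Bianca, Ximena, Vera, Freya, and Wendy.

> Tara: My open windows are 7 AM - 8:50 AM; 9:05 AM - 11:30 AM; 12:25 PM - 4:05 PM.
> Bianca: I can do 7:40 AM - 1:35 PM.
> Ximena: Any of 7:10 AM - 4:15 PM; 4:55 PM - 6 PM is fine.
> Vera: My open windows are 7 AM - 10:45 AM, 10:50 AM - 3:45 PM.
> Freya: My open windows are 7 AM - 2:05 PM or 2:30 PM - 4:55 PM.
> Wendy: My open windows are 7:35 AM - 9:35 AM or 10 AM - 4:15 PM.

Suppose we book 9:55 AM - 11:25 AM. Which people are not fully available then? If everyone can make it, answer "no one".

Vera, Wendy

Tara: free for 09:55-11:25. Bianca: free for 09:55-11:25. Ximena: free for 09:55-11:25. Vera: not fully free for 09:55-11:25. Freya: free for 09:55-11:25. Wendy: not fully free for 09:55-11:25.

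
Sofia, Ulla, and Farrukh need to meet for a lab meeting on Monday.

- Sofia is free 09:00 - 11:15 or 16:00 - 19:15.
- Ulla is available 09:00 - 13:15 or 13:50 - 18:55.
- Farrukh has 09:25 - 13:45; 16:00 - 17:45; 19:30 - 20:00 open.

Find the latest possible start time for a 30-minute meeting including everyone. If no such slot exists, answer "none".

Sofia ∩ Ulla: 09:00-11:15, 16:00-18:55.
Sofia ∩ Ulla ∩ Farrukh: 09:25-11:15, 16:00-17:45.
So the common availability across everyone is 09:25-11:15, 16:00-17:45.
The last common window of at least 30 minutes is 16:00-17:45; a 30-minute meeting can start as late as 17:15 and still end by 17:45.

17:15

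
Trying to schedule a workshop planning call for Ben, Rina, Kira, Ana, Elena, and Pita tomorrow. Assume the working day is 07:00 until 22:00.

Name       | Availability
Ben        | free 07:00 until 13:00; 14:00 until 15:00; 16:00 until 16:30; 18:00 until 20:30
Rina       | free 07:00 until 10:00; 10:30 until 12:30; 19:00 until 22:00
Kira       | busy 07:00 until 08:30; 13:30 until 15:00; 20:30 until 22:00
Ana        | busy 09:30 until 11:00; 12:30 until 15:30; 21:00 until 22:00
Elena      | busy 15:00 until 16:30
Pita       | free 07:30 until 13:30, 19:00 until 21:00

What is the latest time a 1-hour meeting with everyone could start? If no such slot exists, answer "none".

Ben free: 07:00-13:00, 14:00-15:00, 16:00-16:30, 18:00-20:30.
Rina free: 07:00-10:00, 10:30-12:30, 19:00-22:00.
Kira free: 08:30-13:30, 15:00-20:30 (invert busy blocks within the working day).
Ana free: 07:00-09:30, 11:00-12:30, 15:30-21:00 (invert busy blocks within the working day).
Elena free: 07:00-15:00, 16:30-22:00 (invert busy blocks within the working day).
Pita free: 07:30-13:30, 19:00-21:00.
Ben ∩ Rina: 07:00-10:00, 10:30-12:30, 19:00-20:30.
Ben ∩ Rina ∩ Kira: 08:30-10:00, 10:30-12:30, 19:00-20:30.
Ben ∩ Rina ∩ Kira ∩ Ana: 08:30-09:30, 11:00-12:30, 19:00-20:30.
Ben ∩ Rina ∩ Kira ∩ Ana ∩ Elena: 08:30-09:30, 11:00-12:30, 19:00-20:30.
Ben ∩ Rina ∩ Kira ∩ Ana ∩ Elena ∩ Pita: 08:30-09:30, 11:00-12:30, 19:00-20:30.
Those are the intersection windows.
The last common window of at least 60 minutes is 19:00-20:30; a 60-minute meeting can start as late as 19:30 and still end by 20:30.

19:30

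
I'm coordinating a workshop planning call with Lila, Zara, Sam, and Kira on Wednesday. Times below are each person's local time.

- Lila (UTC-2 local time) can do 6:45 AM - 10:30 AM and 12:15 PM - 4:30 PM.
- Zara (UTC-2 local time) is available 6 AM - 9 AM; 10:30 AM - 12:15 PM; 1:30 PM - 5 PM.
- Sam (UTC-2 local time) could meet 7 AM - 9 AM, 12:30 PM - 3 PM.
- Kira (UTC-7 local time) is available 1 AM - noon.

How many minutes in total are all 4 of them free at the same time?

Lila in UTC: 08:45-12:30, 14:15-18:30 (add 2h to convert from UTC-2).
Zara in UTC: 08:00-11:00, 12:30-14:15, 15:30-19:00 (add 2h to convert from UTC-2).
Sam in UTC: 09:00-11:00, 14:30-17:00 (add 2h to convert from UTC-2).
Kira in UTC: 08:00-19:00 (add 7h to convert from UTC-7).
Lila ∩ Zara: 08:45-11:00, 15:30-18:30.
Lila ∩ Zara ∩ Sam: 09:00-11:00, 15:30-17:00.
Lila ∩ Zara ∩ Sam ∩ Kira: 09:00-11:00, 15:30-17:00.
Summing the common windows: 120 + 90 = 210 minutes.

210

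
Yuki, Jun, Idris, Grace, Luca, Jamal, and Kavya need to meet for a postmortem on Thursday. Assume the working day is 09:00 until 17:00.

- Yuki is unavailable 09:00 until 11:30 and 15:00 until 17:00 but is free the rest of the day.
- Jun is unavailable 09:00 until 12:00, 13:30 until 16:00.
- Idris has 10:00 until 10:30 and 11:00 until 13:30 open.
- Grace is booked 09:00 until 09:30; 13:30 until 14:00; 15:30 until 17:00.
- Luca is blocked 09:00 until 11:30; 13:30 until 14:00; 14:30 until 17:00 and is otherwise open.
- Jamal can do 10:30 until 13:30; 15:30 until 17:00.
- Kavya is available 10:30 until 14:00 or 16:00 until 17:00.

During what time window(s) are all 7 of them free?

Yuki free: 11:30-15:00 (invert busy blocks within the working day).
Jun free: 12:00-13:30, 16:00-17:00 (invert busy blocks within the working day).
Idris free: 10:00-10:30, 11:00-13:30.
Grace free: 09:30-13:30, 14:00-15:30 (invert busy blocks within the working day).
Luca free: 11:30-13:30, 14:00-14:30 (invert busy blocks within the working day).
Jamal free: 10:30-13:30, 15:30-17:00.
Kavya free: 10:30-14:00, 16:00-17:00.
Yuki ∩ Jun: 12:00-13:30.
Yuki ∩ Jun ∩ Idris: 12:00-13:30.
Yuki ∩ Jun ∩ Idris ∩ Grace: 12:00-13:30.
Yuki ∩ Jun ∩ Idris ∩ Grace ∩ Luca: 12:00-13:30.
Yuki ∩ Jun ∩ Idris ∩ Grace ∩ Luca ∩ Jamal: 12:00-13:30.
Yuki ∩ Jun ∩ Idris ∩ Grace ∩ Luca ∩ Jamal ∩ Kavya: 12:00-13:30.

12:00-13:30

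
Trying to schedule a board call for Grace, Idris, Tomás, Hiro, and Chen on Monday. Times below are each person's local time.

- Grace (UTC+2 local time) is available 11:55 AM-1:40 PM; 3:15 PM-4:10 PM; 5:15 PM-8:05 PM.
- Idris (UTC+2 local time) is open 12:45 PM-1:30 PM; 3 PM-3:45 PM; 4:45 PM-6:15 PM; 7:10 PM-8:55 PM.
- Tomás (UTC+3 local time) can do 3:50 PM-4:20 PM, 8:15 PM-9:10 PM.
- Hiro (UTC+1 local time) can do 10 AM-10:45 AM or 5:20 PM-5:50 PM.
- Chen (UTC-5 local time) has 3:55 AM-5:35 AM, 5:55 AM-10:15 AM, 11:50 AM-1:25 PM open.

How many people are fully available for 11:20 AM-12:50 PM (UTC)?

Grace in UTC: 09:55-11:40, 13:15-14:10, 15:15-18:05 (subtract 2h to convert from UTC+2).
Idris in UTC: 10:45-11:30, 13:00-13:45, 14:45-16:15, 17:10-18:55 (subtract 2h to convert from UTC+2).
Tomás in UTC: 12:50-13:20, 17:15-18:10 (subtract 3h to convert from UTC+3).
Hiro in UTC: 09:00-09:45, 16:20-16:50 (subtract 1h to convert from UTC+1).
Chen in UTC: 08:55-10:35, 10:55-15:15, 16:50-18:25 (add 5h to convert from UTC-5).
Chen can make the full 11:20-12:50 slot — that's 1.

1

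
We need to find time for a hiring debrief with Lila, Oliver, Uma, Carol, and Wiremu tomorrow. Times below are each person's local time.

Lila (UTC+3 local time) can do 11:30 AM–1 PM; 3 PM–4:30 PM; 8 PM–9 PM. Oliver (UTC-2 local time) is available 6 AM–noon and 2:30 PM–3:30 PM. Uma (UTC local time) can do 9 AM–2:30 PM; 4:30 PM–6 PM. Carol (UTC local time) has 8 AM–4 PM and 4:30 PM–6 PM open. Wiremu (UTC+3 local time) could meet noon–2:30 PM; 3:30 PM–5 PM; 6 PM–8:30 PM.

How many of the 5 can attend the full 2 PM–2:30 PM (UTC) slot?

2

Lila in UTC: 08:30-10:00, 12:00-13:30, 17:00-18:00 (subtract 3h to convert from UTC+3).
Oliver in UTC: 08:00-14:00, 16:30-17:30 (add 2h to convert from UTC-2).
Uma in UTC: 09:00-14:30, 16:30-18:00.
Carol in UTC: 08:00-16:00, 16:30-18:00.
Wiremu in UTC: 09:00-11:30, 12:30-14:00, 15:00-17:30 (subtract 3h to convert from UTC+3).
Uma and Carol can make the full 14:00-14:30 slot — that's 2.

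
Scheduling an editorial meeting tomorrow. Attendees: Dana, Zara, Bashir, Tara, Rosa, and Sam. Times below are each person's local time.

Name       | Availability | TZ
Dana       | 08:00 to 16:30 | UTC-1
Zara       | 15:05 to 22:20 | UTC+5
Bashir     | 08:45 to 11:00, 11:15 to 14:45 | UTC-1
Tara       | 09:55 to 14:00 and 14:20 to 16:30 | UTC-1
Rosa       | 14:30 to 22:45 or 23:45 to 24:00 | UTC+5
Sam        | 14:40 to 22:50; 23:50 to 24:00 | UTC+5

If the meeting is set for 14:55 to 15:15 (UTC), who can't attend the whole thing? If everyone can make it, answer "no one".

Dana in UTC: 09:00-17:30 (add 1h to convert from UTC-1).
Zara in UTC: 10:05-17:20 (subtract 5h to convert from UTC+5).
Bashir in UTC: 09:45-12:00, 12:15-15:45 (add 1h to convert from UTC-1).
Tara in UTC: 10:55-15:00, 15:20-17:30 (add 1h to convert from UTC-1).
Rosa in UTC: 09:30-17:45, 18:45-19:00 (subtract 5h to convert from UTC+5).
Sam in UTC: 09:40-17:50, 18:50-19:00 (subtract 5h to convert from UTC+5).
Dana: free for 14:55-15:15. Zara: free for 14:55-15:15. Bashir: free for 14:55-15:15. Tara: not fully free for 14:55-15:15. Rosa: free for 14:55-15:15. Sam: free for 14:55-15:15.

Tara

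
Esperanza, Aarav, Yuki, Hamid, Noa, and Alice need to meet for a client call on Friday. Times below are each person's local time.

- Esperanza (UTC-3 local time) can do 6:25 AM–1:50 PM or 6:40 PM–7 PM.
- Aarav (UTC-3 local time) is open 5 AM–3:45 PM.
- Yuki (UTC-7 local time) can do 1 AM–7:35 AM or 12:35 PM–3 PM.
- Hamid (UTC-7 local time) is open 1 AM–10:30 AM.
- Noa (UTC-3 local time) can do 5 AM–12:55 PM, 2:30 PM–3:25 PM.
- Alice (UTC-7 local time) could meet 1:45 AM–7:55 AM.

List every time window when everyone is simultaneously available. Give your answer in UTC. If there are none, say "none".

09:25-14:35

Esperanza in UTC: 09:25-16:50, 21:40-22:00 (add 3h to convert from UTC-3).
Aarav in UTC: 08:00-18:45 (add 3h to convert from UTC-3).
Yuki in UTC: 08:00-14:35, 19:35-22:00 (add 7h to convert from UTC-7).
Hamid in UTC: 08:00-17:30 (add 7h to convert from UTC-7).
Noa in UTC: 08:00-15:55, 17:30-18:25 (add 3h to convert from UTC-3).
Alice in UTC: 08:45-14:55 (add 7h to convert from UTC-7).
Esperanza ∩ Aarav: 09:25-16:50.
Esperanza ∩ Aarav ∩ Yuki: 09:25-14:35.
Esperanza ∩ Aarav ∩ Yuki ∩ Hamid: 09:25-14:35.
Esperanza ∩ Aarav ∩ Yuki ∩ Hamid ∩ Noa: 09:25-14:35.
Esperanza ∩ Aarav ∩ Yuki ∩ Hamid ∩ Noa ∩ Alice: 09:25-14:35.
Those are the intersection windows.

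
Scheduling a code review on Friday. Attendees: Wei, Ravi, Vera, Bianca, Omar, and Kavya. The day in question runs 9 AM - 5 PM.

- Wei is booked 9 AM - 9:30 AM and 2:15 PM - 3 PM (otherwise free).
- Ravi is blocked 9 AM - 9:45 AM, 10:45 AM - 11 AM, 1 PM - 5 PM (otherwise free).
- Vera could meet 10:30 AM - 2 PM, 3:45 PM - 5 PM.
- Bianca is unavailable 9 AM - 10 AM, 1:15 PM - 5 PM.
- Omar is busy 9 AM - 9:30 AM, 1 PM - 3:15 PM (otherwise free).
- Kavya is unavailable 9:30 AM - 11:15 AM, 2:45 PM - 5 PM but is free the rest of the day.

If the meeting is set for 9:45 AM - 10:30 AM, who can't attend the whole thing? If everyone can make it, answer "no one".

Wei free: 09:30-14:15, 15:00-17:00 (invert busy blocks within the working day).
Ravi free: 09:45-10:45, 11:00-13:00 (invert busy blocks within the working day).
Vera free: 10:30-14:00, 15:45-17:00.
Bianca free: 10:00-13:15 (invert busy blocks within the working day).
Omar free: 09:30-13:00, 15:15-17:00 (invert busy blocks within the working day).
Kavya free: 09:00-09:30, 11:15-14:45 (invert busy blocks within the working day).
Wei: free for 09:45-10:30. Ravi: free for 09:45-10:30. Vera: not fully free for 09:45-10:30. Bianca: not fully free for 09:45-10:30. Omar: free for 09:45-10:30. Kavya: not fully free for 09:45-10:30.

Bianca, Kavya, Vera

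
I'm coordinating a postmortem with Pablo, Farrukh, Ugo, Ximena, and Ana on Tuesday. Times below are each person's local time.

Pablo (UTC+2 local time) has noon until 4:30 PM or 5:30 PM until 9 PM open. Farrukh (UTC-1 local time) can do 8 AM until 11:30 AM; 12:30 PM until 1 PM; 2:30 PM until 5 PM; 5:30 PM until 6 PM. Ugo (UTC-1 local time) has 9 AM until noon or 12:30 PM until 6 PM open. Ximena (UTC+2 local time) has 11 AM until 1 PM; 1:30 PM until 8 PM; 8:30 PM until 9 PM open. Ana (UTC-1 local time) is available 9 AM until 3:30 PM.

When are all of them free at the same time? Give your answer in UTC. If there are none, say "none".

10:00-11:00, 11:30-12:30, 13:30-14:00, 15:30-16:30

Pablo in UTC: 10:00-14:30, 15:30-19:00 (subtract 2h to convert from UTC+2).
Farrukh in UTC: 09:00-12:30, 13:30-14:00, 15:30-18:00, 18:30-19:00 (add 1h to convert from UTC-1).
Ugo in UTC: 10:00-13:00, 13:30-19:00 (add 1h to convert from UTC-1).
Ximena in UTC: 09:00-11:00, 11:30-18:00, 18:30-19:00 (subtract 2h to convert from UTC+2).
Ana in UTC: 10:00-16:30 (add 1h to convert from UTC-1).
Pablo ∩ Farrukh: 10:00-12:30, 13:30-14:00, 15:30-18:00, 18:30-19:00.
Pablo ∩ Farrukh ∩ Ugo: 10:00-12:30, 13:30-14:00, 15:30-18:00, 18:30-19:00.
Pablo ∩ Farrukh ∩ Ugo ∩ Ximena: 10:00-11:00, 11:30-12:30, 13:30-14:00, 15:30-18:00, 18:30-19:00.
Pablo ∩ Farrukh ∩ Ugo ∩ Ximena ∩ Ana: 10:00-11:00, 11:30-12:30, 13:30-14:00, 15:30-16:30.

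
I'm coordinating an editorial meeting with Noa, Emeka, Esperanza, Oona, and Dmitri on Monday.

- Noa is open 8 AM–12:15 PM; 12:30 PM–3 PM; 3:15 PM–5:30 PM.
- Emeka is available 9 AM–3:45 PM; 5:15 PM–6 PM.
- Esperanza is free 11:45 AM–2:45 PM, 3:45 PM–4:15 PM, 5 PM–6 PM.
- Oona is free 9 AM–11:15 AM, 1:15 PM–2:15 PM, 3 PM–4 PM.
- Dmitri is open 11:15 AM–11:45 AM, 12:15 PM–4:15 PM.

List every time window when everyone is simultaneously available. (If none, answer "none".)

Noa ∩ Emeka: 09:00-12:15, 12:30-15:00, 15:15-15:45, 17:15-17:30.
Noa ∩ Emeka ∩ Esperanza: 11:45-12:15, 12:30-14:45, 17:15-17:30.
Noa ∩ Emeka ∩ Esperanza ∩ Oona: 13:15-14:15.
Noa ∩ Emeka ∩ Esperanza ∩ Oona ∩ Dmitri: 13:15-14:15.
So the common availability across everyone is 13:15-14:15.

13:15-14:15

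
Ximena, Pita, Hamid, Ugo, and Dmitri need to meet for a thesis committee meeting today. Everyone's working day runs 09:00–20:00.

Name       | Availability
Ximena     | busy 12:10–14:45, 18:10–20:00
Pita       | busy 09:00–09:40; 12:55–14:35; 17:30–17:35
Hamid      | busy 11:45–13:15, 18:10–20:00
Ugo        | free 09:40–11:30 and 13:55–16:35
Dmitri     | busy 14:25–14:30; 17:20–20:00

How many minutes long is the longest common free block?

Ximena free: 09:00-12:10, 14:45-18:10 (invert busy blocks within the working day).
Pita free: 09:40-12:55, 14:35-17:30, 17:35-20:00 (invert busy blocks within the working day).
Hamid free: 09:00-11:45, 13:15-18:10 (invert busy blocks within the working day).
Ugo free: 09:40-11:30, 13:55-16:35.
Dmitri free: 09:00-14:25, 14:30-17:20 (invert busy blocks within the working day).
Ximena ∩ Pita: 09:40-12:10, 14:45-17:30, 17:35-18:10.
Ximena ∩ Pita ∩ Hamid: 09:40-11:45, 14:45-17:30, 17:35-18:10.
Ximena ∩ Pita ∩ Hamid ∩ Ugo: 09:40-11:30, 14:45-16:35.
Ximena ∩ Pita ∩ Hamid ∩ Ugo ∩ Dmitri: 09:40-11:30, 14:45-16:35.
Those are the intersection windows.
The longest is 09:40-11:30 at 110 minutes.

110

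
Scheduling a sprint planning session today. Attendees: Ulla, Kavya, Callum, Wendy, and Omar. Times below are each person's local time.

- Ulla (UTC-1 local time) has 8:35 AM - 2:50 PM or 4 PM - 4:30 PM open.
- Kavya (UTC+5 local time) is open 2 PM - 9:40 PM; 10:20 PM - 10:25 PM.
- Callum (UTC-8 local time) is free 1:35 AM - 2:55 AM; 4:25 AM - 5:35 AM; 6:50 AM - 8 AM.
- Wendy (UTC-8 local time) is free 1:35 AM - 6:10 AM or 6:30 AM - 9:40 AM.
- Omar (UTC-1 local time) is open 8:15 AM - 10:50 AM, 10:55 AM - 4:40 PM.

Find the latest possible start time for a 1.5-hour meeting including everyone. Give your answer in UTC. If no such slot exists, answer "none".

none

Ulla in UTC: 09:35-15:50, 17:00-17:30 (add 1h to convert from UTC-1).
Kavya in UTC: 09:00-16:40, 17:20-17:25 (subtract 5h to convert from UTC+5).
Callum in UTC: 09:35-10:55, 12:25-13:35, 14:50-16:00 (add 8h to convert from UTC-8).
Wendy in UTC: 09:35-14:10, 14:30-17:40 (add 8h to convert from UTC-8).
Omar in UTC: 09:15-11:50, 11:55-17:40 (add 1h to convert from UTC-1).
Ulla ∩ Kavya: 09:35-15:50, 17:20-17:25.
Ulla ∩ Kavya ∩ Callum: 09:35-10:55, 12:25-13:35, 14:50-15:50.
Ulla ∩ Kavya ∩ Callum ∩ Wendy: 09:35-10:55, 12:25-13:35, 14:50-15:50.
Ulla ∩ Kavya ∩ Callum ∩ Wendy ∩ Omar: 09:35-10:55, 12:25-13:35, 14:50-15:50.
No common window is at least 90 minutes long.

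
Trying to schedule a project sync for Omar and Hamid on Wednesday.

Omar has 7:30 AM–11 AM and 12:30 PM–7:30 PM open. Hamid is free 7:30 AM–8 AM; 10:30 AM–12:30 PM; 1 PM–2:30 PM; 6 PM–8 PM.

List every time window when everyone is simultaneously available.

Omar ∩ Hamid: 07:30-08:00, 10:30-11:00, 13:00-14:30, 18:00-19:30.
So the common availability across everyone is 07:30-08:00, 10:30-11:00, 13:00-14:30, 18:00-19:30.

07:30-08:00, 10:30-11:00, 13:00-14:30, 18:00-19:30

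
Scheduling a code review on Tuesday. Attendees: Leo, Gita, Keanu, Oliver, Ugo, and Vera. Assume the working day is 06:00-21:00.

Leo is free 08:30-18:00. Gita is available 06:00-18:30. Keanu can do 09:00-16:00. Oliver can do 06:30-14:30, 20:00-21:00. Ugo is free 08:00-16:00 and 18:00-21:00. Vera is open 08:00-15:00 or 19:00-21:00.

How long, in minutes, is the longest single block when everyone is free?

330

Leo ∩ Gita: 08:30-18:00.
Leo ∩ Gita ∩ Keanu: 09:00-16:00.
Leo ∩ Gita ∩ Keanu ∩ Oliver: 09:00-14:30.
Leo ∩ Gita ∩ Keanu ∩ Oliver ∩ Ugo: 09:00-14:30.
Leo ∩ Gita ∩ Keanu ∩ Oliver ∩ Ugo ∩ Vera: 09:00-14:30.
So the common availability across everyone is 09:00-14:30.
The longest is 09:00-14:30 at 330 minutes.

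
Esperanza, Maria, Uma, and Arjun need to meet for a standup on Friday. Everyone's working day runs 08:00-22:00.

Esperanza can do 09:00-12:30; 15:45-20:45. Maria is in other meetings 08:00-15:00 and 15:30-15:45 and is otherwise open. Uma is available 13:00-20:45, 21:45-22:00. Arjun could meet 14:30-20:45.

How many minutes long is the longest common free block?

Esperanza free: 09:00-12:30, 15:45-20:45.
Maria free: 15:00-15:30, 15:45-22:00 (invert busy blocks within the working day).
Uma free: 13:00-20:45, 21:45-22:00.
Arjun free: 14:30-20:45.
Esperanza ∩ Maria: 15:45-20:45.
Esperanza ∩ Maria ∩ Uma: 15:45-20:45.
Esperanza ∩ Maria ∩ Uma ∩ Arjun: 15:45-20:45.
Those are the intersection windows.
The longest is 15:45-20:45 at 300 minutes.

300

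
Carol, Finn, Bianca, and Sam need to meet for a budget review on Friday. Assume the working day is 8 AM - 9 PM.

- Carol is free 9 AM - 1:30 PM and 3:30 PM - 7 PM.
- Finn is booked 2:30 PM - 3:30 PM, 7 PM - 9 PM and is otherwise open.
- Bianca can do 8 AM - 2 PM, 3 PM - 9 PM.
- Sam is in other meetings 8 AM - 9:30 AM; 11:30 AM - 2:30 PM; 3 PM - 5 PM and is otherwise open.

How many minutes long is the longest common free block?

120

Carol free: 09:00-13:30, 15:30-19:00.
Finn free: 08:00-14:30, 15:30-19:00 (invert busy blocks within the working day).
Bianca free: 08:00-14:00, 15:00-21:00.
Sam free: 09:30-11:30, 14:30-15:00, 17:00-21:00 (invert busy blocks within the working day).
Carol ∩ Finn: 09:00-13:30, 15:30-19:00.
Carol ∩ Finn ∩ Bianca: 09:00-13:30, 15:30-19:00.
Carol ∩ Finn ∩ Bianca ∩ Sam: 09:30-11:30, 17:00-19:00.
The longest is 09:30-11:30 at 120 minutes.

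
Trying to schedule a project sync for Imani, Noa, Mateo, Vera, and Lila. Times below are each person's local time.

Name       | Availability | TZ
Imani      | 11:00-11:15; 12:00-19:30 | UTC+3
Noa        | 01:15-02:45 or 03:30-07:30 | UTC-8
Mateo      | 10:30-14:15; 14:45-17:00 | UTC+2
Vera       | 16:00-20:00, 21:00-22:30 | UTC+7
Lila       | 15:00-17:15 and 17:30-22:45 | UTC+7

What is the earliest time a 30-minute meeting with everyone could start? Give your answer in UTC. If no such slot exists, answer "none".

09:15

Imani in UTC: 08:00-08:15, 09:00-16:30 (subtract 3h to convert from UTC+3).
Noa in UTC: 09:15-10:45, 11:30-15:30 (add 8h to convert from UTC-8).
Mateo in UTC: 08:30-12:15, 12:45-15:00 (subtract 2h to convert from UTC+2).
Vera in UTC: 09:00-13:00, 14:00-15:30 (subtract 7h to convert from UTC+7).
Lila in UTC: 08:00-10:15, 10:30-15:45 (subtract 7h to convert from UTC+7).
Imani ∩ Noa: 09:15-10:45, 11:30-15:30.
Imani ∩ Noa ∩ Mateo: 09:15-10:45, 11:30-12:15, 12:45-15:00.
Imani ∩ Noa ∩ Mateo ∩ Vera: 09:15-10:45, 11:30-12:15, 12:45-13:00, 14:00-15:00.
Imani ∩ Noa ∩ Mateo ∩ Vera ∩ Lila: 09:15-10:15, 10:30-10:45, 11:30-12:15, 12:45-13:00, 14:00-15:00.
So the common availability across everyone is 09:15-10:15, 10:30-10:45, 11:30-12:15, 12:45-13:00, 14:00-15:00.
The first common window of at least 30 minutes is 09:15-10:15, so the earliest start is 09:15.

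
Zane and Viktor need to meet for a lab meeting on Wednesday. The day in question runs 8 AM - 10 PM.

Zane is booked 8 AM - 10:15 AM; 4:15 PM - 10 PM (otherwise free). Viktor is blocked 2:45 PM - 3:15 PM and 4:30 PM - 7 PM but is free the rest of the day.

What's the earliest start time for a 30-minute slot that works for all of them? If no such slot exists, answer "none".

10:15

Zane free: 10:15-16:15 (invert busy blocks within the working day).
Viktor free: 08:00-14:45, 15:15-16:30, 19:00-22:00 (invert busy blocks within the working day).
Zane ∩ Viktor: 10:15-14:45, 15:15-16:15.
So the common availability across everyone is 10:15-14:45, 15:15-16:15.
The first common window of at least 30 minutes is 10:15-14:45, so the earliest start is 10:15.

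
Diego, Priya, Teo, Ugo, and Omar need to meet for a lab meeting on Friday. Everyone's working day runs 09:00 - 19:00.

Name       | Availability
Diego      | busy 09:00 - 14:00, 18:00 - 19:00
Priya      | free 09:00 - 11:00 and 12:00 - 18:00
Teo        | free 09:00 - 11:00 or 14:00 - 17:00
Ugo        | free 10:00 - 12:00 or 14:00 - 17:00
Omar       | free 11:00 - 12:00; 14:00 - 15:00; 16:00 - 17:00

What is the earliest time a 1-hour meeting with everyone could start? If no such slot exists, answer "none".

Diego free: 14:00-18:00 (invert busy blocks within the working day).
Priya free: 09:00-11:00, 12:00-18:00.
Teo free: 09:00-11:00, 14:00-17:00.
Ugo free: 10:00-12:00, 14:00-17:00.
Omar free: 11:00-12:00, 14:00-15:00, 16:00-17:00.
Diego ∩ Priya: 14:00-18:00.
Diego ∩ Priya ∩ Teo: 14:00-17:00.
Diego ∩ Priya ∩ Teo ∩ Ugo: 14:00-17:00.
Diego ∩ Priya ∩ Teo ∩ Ugo ∩ Omar: 14:00-15:00, 16:00-17:00.
The first common window of at least 60 minutes is 14:00-15:00, so the earliest start is 14:00.

14:00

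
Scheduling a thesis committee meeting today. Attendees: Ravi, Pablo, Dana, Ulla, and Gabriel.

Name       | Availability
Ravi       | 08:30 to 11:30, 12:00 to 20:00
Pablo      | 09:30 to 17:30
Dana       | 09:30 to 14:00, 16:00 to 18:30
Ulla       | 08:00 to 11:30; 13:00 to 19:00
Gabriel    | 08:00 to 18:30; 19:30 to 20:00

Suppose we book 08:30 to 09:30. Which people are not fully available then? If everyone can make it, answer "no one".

Dana, Pablo

Ravi: free for 08:30-09:30. Pablo: not fully free for 08:30-09:30. Dana: not fully free for 08:30-09:30. Ulla: free for 08:30-09:30. Gabriel: free for 08:30-09:30.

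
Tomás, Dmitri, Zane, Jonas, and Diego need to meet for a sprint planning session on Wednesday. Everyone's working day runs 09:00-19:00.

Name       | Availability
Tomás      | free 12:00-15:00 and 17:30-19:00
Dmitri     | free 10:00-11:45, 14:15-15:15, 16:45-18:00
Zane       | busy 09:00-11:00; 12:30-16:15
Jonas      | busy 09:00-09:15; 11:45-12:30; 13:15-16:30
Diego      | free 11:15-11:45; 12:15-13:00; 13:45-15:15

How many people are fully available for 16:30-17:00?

Tomás free: 12:00-15:00, 17:30-19:00.
Dmitri free: 10:00-11:45, 14:15-15:15, 16:45-18:00.
Zane free: 11:00-12:30, 16:15-19:00 (invert busy blocks within the working day).
Jonas free: 09:15-11:45, 12:30-13:15, 16:30-19:00 (invert busy blocks within the working day).
Diego free: 11:15-11:45, 12:15-13:00, 13:45-15:15.
Zane and Jonas can make the full 16:30-17:00 slot — that's 2.

2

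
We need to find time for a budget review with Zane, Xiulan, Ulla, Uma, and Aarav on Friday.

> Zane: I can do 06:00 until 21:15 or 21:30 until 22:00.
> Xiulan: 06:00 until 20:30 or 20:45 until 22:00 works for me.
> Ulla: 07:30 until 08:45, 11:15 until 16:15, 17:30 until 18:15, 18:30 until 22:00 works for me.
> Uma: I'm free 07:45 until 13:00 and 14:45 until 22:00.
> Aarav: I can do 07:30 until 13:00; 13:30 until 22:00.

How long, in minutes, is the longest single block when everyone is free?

Zane ∩ Xiulan: 06:00-20:30, 20:45-21:15, 21:30-22:00.
Zane ∩ Xiulan ∩ Ulla: 07:30-08:45, 11:15-16:15, 17:30-18:15, 18:30-20:30, 20:45-21:15, 21:30-22:00.
Zane ∩ Xiulan ∩ Ulla ∩ Uma: 07:45-08:45, 11:15-13:00, 14:45-16:15, 17:30-18:15, 18:30-20:30, 20:45-21:15, 21:30-22:00.
Zane ∩ Xiulan ∩ Ulla ∩ Uma ∩ Aarav: 07:45-08:45, 11:15-13:00, 14:45-16:15, 17:30-18:15, 18:30-20:30, 20:45-21:15, 21:30-22:00.
The longest is 18:30-20:30 at 120 minutes.

120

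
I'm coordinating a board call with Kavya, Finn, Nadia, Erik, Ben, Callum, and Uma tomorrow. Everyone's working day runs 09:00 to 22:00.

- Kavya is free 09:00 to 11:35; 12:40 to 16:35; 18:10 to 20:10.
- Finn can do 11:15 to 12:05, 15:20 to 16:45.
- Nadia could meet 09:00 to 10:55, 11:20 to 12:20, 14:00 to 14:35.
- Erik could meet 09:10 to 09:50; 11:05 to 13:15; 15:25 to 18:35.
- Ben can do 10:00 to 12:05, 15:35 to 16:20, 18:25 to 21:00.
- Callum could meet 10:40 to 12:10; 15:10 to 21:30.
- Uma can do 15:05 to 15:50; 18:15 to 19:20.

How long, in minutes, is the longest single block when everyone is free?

Kavya ∩ Finn: 11:15-11:35, 15:20-16:35.
Kavya ∩ Finn ∩ Nadia: 11:20-11:35.
Kavya ∩ Finn ∩ Nadia ∩ Erik: 11:20-11:35.
Kavya ∩ Finn ∩ Nadia ∩ Erik ∩ Ben: 11:20-11:35.
Kavya ∩ Finn ∩ Nadia ∩ Erik ∩ Ben ∩ Callum: 11:20-11:35.
Kavya ∩ Finn ∩ Nadia ∩ Erik ∩ Ben ∩ Callum ∩ Uma: ∅.
There is no time when everyone is free.
No common window exists, so the longest block is 0 minutes.

0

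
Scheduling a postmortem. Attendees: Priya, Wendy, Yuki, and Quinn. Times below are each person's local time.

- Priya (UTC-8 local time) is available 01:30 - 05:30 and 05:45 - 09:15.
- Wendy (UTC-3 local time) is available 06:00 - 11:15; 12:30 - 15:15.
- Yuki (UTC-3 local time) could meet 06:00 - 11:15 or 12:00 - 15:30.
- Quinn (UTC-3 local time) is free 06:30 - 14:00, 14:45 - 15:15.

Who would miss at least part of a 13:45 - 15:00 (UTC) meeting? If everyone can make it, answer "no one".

Wendy, Yuki

Priya in UTC: 09:30-13:30, 13:45-17:15 (add 8h to convert from UTC-8).
Wendy in UTC: 09:00-14:15, 15:30-18:15 (add 3h to convert from UTC-3).
Yuki in UTC: 09:00-14:15, 15:00-18:30 (add 3h to convert from UTC-3).
Quinn in UTC: 09:30-17:00, 17:45-18:15 (add 3h to convert from UTC-3).
Priya: free for 13:45-15:00. Wendy: not fully free for 13:45-15:00. Yuki: not fully free for 13:45-15:00. Quinn: free for 13:45-15:00.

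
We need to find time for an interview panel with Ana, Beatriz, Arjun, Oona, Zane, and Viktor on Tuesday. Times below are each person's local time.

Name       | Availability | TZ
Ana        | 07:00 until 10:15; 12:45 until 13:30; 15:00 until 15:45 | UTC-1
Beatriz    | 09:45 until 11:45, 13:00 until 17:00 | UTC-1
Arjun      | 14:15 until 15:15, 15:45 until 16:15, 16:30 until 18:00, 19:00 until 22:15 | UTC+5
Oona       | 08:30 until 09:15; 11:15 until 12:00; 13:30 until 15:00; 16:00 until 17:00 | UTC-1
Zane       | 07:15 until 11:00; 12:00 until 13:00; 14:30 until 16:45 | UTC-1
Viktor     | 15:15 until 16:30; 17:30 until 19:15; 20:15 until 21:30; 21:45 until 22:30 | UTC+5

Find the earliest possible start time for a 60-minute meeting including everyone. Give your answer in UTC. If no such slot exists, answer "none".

none

Ana in UTC: 08:00-11:15, 13:45-14:30, 16:00-16:45 (add 1h to convert from UTC-1).
Beatriz in UTC: 10:45-12:45, 14:00-18:00 (add 1h to convert from UTC-1).
Arjun in UTC: 09:15-10:15, 10:45-11:15, 11:30-13:00, 14:00-17:15 (subtract 5h to convert from UTC+5).
Oona in UTC: 09:30-10:15, 12:15-13:00, 14:30-16:00, 17:00-18:00 (add 1h to convert from UTC-1).
Zane in UTC: 08:15-12:00, 13:00-14:00, 15:30-17:45 (add 1h to convert from UTC-1).
Viktor in UTC: 10:15-11:30, 12:30-14:15, 15:15-16:30, 16:45-17:30 (subtract 5h to convert from UTC+5).
Ana ∩ Beatriz: 10:45-11:15, 14:00-14:30, 16:00-16:45.
Ana ∩ Beatriz ∩ Arjun: 10:45-11:15, 14:00-14:30, 16:00-16:45.
Ana ∩ Beatriz ∩ Arjun ∩ Oona: ∅.
Ana ∩ Beatriz ∩ Arjun ∩ Oona ∩ Zane: ∅.
Ana ∩ Beatriz ∩ Arjun ∩ Oona ∩ Zane ∩ Viktor: ∅.
There is no time when everyone is free.
No common window is at least 60 minutes long.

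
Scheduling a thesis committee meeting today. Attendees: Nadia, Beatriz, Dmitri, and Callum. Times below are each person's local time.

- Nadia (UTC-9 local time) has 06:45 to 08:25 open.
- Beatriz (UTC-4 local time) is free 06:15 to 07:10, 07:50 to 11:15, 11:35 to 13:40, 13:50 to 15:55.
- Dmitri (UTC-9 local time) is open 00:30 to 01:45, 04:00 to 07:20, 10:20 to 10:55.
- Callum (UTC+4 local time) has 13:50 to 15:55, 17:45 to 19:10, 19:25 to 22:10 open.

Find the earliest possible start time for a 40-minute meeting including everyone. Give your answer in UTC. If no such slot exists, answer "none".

none

Nadia in UTC: 15:45-17:25 (add 9h to convert from UTC-9).
Beatriz in UTC: 10:15-11:10, 11:50-15:15, 15:35-17:40, 17:50-19:55 (add 4h to convert from UTC-4).
Dmitri in UTC: 09:30-10:45, 13:00-16:20, 19:20-19:55 (add 9h to convert from UTC-9).
Callum in UTC: 09:50-11:55, 13:45-15:10, 15:25-18:10 (subtract 4h to convert from UTC+4).
Nadia ∩ Beatriz: 15:45-17:25.
Nadia ∩ Beatriz ∩ Dmitri: 15:45-16:20.
Nadia ∩ Beatriz ∩ Dmitri ∩ Callum: 15:45-16:20.
No common window is at least 40 minutes long.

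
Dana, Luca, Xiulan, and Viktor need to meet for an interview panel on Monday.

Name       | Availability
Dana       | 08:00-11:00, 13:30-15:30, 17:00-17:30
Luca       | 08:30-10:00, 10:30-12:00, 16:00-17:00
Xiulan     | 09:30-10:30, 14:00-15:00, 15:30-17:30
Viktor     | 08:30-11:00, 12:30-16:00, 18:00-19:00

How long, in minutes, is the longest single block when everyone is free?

Dana ∩ Luca: 08:30-10:00, 10:30-11:00.
Dana ∩ Luca ∩ Xiulan: 09:30-10:00.
Dana ∩ Luca ∩ Xiulan ∩ Viktor: 09:30-10:00.
The longest is 09:30-10:00 at 30 minutes.

30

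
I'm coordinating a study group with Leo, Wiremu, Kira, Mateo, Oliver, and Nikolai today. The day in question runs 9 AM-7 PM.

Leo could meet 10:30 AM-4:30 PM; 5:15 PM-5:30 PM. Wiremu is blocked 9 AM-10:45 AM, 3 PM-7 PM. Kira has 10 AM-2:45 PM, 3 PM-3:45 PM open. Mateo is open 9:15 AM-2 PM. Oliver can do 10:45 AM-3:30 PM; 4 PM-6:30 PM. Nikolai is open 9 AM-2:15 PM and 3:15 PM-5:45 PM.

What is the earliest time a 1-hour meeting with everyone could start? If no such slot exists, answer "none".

10:45

Leo free: 10:30-16:30, 17:15-17:30.
Wiremu free: 10:45-15:00 (invert busy blocks within the working day).
Kira free: 10:00-14:45, 15:00-15:45.
Mateo free: 09:15-14:00.
Oliver free: 10:45-15:30, 16:00-18:30.
Nikolai free: 09:00-14:15, 15:15-17:45.
Leo ∩ Wiremu: 10:45-15:00.
Leo ∩ Wiremu ∩ Kira: 10:45-14:45.
Leo ∩ Wiremu ∩ Kira ∩ Mateo: 10:45-14:00.
Leo ∩ Wiremu ∩ Kira ∩ Mateo ∩ Oliver: 10:45-14:00.
Leo ∩ Wiremu ∩ Kira ∩ Mateo ∩ Oliver ∩ Nikolai: 10:45-14:00.
The first common window of at least 60 minutes is 10:45-14:00, so the earliest start is 10:45.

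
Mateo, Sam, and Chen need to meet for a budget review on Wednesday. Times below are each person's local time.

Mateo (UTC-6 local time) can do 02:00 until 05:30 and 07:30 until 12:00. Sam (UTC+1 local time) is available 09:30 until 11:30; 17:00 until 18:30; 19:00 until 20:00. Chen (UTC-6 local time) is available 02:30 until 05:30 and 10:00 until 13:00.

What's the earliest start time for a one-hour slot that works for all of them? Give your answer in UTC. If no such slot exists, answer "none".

Mateo in UTC: 08:00-11:30, 13:30-18:00 (add 6h to convert from UTC-6).
Sam in UTC: 08:30-10:30, 16:00-17:30, 18:00-19:00 (subtract 1h to convert from UTC+1).
Chen in UTC: 08:30-11:30, 16:00-19:00 (add 6h to convert from UTC-6).
Mateo ∩ Sam: 08:30-10:30, 16:00-17:30.
Mateo ∩ Sam ∩ Chen: 08:30-10:30, 16:00-17:30.
The first common window of at least 60 minutes is 08:30-10:30, so the earliest start is 08:30.

08:30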